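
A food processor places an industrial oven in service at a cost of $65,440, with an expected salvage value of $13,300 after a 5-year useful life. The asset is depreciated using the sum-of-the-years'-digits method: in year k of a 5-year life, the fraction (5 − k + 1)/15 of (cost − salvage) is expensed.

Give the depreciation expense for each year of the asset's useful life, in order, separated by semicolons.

$17,380; $13,904; $10,428; $6,952; $3,476

Depreciable base = $65,440 − $13,300 = $52,140.
Sum of the years' digits = 5+4+3+2+1 = 15.
Year 1: $52,140 × 5/15 = $17,380. Book value $48,060.
Year 2: $52,140 × 4/15 = $13,904. Book value $34,156.
Year 3: $52,140 × 3/15 = $10,428. Book value $23,728.
Year 4: $52,140 × 2/15 = $6,952. Book value $16,776.
Year 5: $52,140 × 1/15 = $3,476. Book value $13,300.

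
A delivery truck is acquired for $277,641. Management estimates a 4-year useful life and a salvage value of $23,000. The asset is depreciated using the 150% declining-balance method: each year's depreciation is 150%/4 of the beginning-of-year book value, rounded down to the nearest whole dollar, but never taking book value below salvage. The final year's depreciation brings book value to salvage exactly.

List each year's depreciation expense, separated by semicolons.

$104,115; $65,072; $40,670; $44,784

Depreciable base = $277,641 − $23,000 = $254,641.
Year 1: ⌊$277,641 × 150%/4⌋ = $104,115. Book value $173,526.
Year 2: ⌊$173,526 × 150%/4⌋ = $65,072. Book value $108,454.
Year 3: ⌊$108,454 × 150%/4⌋ = $40,670. Book value $67,784.
Year 4 (final): $67,784 − $23,000 = $44,784. Book value $23,000.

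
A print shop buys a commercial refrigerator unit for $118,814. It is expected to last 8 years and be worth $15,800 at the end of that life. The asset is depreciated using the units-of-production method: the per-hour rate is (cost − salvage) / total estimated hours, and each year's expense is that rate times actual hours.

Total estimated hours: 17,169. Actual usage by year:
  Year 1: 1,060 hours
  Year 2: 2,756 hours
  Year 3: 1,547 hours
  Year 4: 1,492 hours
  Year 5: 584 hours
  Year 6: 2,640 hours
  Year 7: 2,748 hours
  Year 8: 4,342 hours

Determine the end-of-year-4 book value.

Depreciable base = $118,814 − $15,800 = $103,014.
Rate = $103,014 / 17,169 hours = $6 per hour.
Year 1: 1,060 × $6 = $6,360. Book value $112,454.
Year 2: 2,756 × $6 = $16,536. Book value $95,918.
Year 3: 1,547 × $6 = $9,282. Book value $86,636.
Year 4: 1,492 × $6 = $8,952. Book value $77,684.

$77,684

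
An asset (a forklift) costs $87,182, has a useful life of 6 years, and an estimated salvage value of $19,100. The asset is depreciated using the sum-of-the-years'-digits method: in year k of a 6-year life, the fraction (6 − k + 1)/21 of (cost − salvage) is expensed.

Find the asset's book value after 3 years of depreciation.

Depreciable base = $87,182 − $19,100 = $68,082.
Sum of the years' digits = 6+5+4+3+2+1 = 21.
Year 1: $68,082 × 6/21 = $19,452. Book value $67,730.
Year 2: $68,082 × 5/21 = $16,210. Book value $51,520.
Year 3: $68,082 × 4/21 = $12,968. Book value $38,552.

$38,552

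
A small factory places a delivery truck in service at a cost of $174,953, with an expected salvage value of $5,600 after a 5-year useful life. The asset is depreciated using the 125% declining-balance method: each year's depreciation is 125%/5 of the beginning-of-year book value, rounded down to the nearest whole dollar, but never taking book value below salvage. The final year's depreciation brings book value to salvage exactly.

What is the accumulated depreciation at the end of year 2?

$76,541

Depreciable base = $174,953 − $5,600 = $169,353.
Year 1: ⌊$174,953 × 125%/5⌋ = $43,738. Book value $131,215.
Year 2: ⌊$131,215 × 125%/5⌋ = $32,803. Book value $98,412.
Accumulated through year 2 = $174,953 − $98,412 = $76,541.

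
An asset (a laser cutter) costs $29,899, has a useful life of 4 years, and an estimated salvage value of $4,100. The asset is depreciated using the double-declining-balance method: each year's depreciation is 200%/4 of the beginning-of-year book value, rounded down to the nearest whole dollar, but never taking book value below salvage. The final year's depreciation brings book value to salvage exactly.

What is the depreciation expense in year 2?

$7,475

Depreciable base = $29,899 − $4,100 = $25,799.
Year 1: ⌊$29,899 × 200%/4⌋ = $14,949. Book value $14,950.
Year 2: ⌊$14,950 × 200%/4⌋ = $7,475. Book value $7,475.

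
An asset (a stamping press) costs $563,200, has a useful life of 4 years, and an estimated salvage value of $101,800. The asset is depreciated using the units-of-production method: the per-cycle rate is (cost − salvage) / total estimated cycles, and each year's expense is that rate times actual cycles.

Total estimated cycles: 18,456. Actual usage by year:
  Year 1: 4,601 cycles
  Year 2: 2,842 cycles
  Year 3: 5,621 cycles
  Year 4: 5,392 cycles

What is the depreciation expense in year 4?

$134,800

Depreciable base = $563,200 − $101,800 = $461,400.
Rate = $461,400 / 18,456 cycles = $25 per cycle.
Year 1: 4,601 × $25 = $115,025. Book value $448,175.
Year 2: 2,842 × $25 = $71,050. Book value $377,125.
Year 3: 5,621 × $25 = $140,525. Book value $236,600.
Year 4: 5,392 × $25 = $134,800. Book value $101,800.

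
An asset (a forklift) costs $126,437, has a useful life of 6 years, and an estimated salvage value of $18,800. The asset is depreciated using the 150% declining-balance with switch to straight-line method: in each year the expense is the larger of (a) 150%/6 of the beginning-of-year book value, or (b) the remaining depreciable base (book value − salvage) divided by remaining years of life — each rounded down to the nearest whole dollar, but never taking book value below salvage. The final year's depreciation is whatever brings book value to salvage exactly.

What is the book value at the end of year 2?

$71,121

Depreciable base = $126,437 − $18,800 = $107,637.
Year 1: DB = ⌊$126,437 × 150%/6⌋ = $31,609; SL = ⌊$107,637/6⌋ = $17,939 → take DB $31,609. Book value $94,828.
Year 2: DB = ⌊$94,828 × 150%/6⌋ = $23,707; SL = ⌊$76,028/5⌋ = $15,205 → take DB $23,707. Book value $71,121.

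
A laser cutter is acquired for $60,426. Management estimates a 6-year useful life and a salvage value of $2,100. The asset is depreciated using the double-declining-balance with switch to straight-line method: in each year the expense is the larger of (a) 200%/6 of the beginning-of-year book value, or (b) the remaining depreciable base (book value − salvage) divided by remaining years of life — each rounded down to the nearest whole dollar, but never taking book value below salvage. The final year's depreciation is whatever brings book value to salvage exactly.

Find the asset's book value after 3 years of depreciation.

Depreciable base = $60,426 − $2,100 = $58,326.
Year 1: DB = ⌊$60,426 × 200%/6⌋ = $20,142; SL = ⌊$58,326/6⌋ = $9,721 → take DB $20,142. Book value $40,284.
Year 2: DB = ⌊$40,284 × 200%/6⌋ = $13,428; SL = ⌊$38,184/5⌋ = $7,636 → take DB $13,428. Book value $26,856.
Year 3: DB = ⌊$26,856 × 200%/6⌋ = $8,952; SL = ⌊$24,756/4⌋ = $6,189 → take DB $8,952. Book value $17,904.

$17,904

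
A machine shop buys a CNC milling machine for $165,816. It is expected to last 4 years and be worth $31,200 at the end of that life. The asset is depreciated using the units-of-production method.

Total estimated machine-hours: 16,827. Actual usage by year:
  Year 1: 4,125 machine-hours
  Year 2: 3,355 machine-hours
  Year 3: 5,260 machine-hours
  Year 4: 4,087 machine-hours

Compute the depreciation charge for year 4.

$32,696

Depreciable base = $165,816 − $31,200 = $134,616.
Rate = $134,616 / 16,827 machine-hours = $8 per machine-hour.
Year 1: 4,125 × $8 = $33,000. Book value $132,816.
Year 2: 3,355 × $8 = $26,840. Book value $105,976.
Year 3: 5,260 × $8 = $42,080. Book value $63,896.
Year 4: 4,087 × $8 = $32,696. Book value $31,200.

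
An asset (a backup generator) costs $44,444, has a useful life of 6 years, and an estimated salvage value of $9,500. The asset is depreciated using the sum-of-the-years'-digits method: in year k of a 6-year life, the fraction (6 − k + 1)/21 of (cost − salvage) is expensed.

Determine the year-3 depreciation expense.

Depreciable base = $44,444 − $9,500 = $34,944.
Sum of the years' digits = 6+5+4+3+2+1 = 21.
Year 1: $34,944 × 6/21 = $9,984. Book value $34,460.
Year 2: $34,944 × 5/21 = $8,320. Book value $26,140.
Year 3: $34,944 × 4/21 = $6,656. Book value $19,484.

$6,656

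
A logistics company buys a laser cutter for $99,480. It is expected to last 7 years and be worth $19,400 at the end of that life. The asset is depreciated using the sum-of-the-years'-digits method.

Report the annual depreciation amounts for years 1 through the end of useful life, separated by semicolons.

$20,020; $17,160; $14,300; $11,440; $8,580; $5,720; $2,860

Depreciable base = $99,480 − $19,400 = $80,080.
Sum of the years' digits = 7+6+5+4+3+2+1 = 28.
Year 1: $80,080 × 7/28 = $20,020. Book value $79,460.
Year 2: $80,080 × 6/28 = $17,160. Book value $62,300.
Year 3: $80,080 × 5/28 = $14,300. Book value $48,000.
Year 4: $80,080 × 4/28 = $11,440. Book value $36,560.
Year 5: $80,080 × 3/28 = $8,580. Book value $27,980.
Year 6: $80,080 × 2/28 = $5,720. Book value $22,260.
Year 7: $80,080 × 1/28 = $2,860. Book value $19,400.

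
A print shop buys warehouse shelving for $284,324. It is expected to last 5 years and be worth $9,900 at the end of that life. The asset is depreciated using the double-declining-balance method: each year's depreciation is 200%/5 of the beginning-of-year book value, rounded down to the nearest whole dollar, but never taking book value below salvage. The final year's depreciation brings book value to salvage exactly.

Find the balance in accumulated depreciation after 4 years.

$247,475

Depreciable base = $284,324 − $9,900 = $274,424.
Year 1: ⌊$284,324 × 200%/5⌋ = $113,729. Book value $170,595.
Year 2: ⌊$170,595 × 200%/5⌋ = $68,238. Book value $102,357.
Year 3: ⌊$102,357 × 200%/5⌋ = $40,942. Book value $61,415.
Year 4: ⌊$61,415 × 200%/5⌋ = $24,566. Book value $36,849.
Accumulated through year 4 = $284,324 − $36,849 = $247,475.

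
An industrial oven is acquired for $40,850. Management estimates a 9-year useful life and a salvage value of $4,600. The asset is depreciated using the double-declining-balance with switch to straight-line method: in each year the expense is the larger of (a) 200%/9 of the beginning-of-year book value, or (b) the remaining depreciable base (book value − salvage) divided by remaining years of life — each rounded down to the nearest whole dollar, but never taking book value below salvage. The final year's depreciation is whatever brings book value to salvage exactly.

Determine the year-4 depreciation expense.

Depreciable base = $40,850 − $4,600 = $36,250.
Year 1: DB = ⌊$40,850 × 200%/9⌋ = $9,077; SL = ⌊$36,250/9⌋ = $4,027 → take DB $9,077. Book value $31,773.
Year 2: DB = ⌊$31,773 × 200%/9⌋ = $7,060; SL = ⌊$27,173/8⌋ = $3,396 → take DB $7,060. Book value $24,713.
Year 3: DB = ⌊$24,713 × 200%/9⌋ = $5,491; SL = ⌊$20,113/7⌋ = $2,873 → take DB $5,491. Book value $19,222.
Year 4: DB = ⌊$19,222 × 200%/9⌋ = $4,271; SL = ⌊$14,622/6⌋ = $2,437 → take DB $4,271. Book value $14,951.

$4,271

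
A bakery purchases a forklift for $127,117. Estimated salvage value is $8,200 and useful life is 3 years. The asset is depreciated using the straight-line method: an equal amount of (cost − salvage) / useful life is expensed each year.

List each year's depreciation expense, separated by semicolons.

$39,639; $39,639; $39,639

Depreciable base = $127,117 − $8,200 = $118,917.
Annual expense = $118,917 / 3 = $39,639.
End of year 1: book value $87,478.
End of year 2: book value $47,839.
End of year 3: book value $8,200.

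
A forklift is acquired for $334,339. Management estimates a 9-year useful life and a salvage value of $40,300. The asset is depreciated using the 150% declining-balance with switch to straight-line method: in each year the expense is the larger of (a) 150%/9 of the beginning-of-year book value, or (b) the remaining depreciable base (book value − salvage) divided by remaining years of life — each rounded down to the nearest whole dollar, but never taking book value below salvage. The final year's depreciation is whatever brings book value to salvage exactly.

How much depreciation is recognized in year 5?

Depreciable base = $334,339 − $40,300 = $294,039.
Year 1: DB = ⌊$334,339 × 150%/9⌋ = $55,723; SL = ⌊$294,039/9⌋ = $32,671 → take DB $55,723. Book value $278,616.
Year 2: DB = ⌊$278,616 × 150%/9⌋ = $46,436; SL = ⌊$238,316/8⌋ = $29,789 → take DB $46,436. Book value $232,180.
Year 3: DB = ⌊$232,180 × 150%/9⌋ = $38,696; SL = ⌊$191,880/7⌋ = $27,411 → take DB $38,696. Book value $193,484.
Year 4: DB = ⌊$193,484 × 150%/9⌋ = $32,247; SL = ⌊$153,184/6⌋ = $25,530 → take DB $32,247. Book value $161,237.
Year 5: DB = ⌊$161,237 × 150%/9⌋ = $26,872; SL = ⌊$120,937/5⌋ = $24,187 → take DB $26,872. Book value $134,365.

$26,872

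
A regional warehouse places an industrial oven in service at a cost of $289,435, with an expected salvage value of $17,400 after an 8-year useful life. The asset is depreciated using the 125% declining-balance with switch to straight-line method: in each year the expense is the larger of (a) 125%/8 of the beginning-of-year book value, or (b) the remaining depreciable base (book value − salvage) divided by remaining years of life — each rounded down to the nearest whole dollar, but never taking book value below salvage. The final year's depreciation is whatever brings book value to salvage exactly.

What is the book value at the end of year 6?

$79,984

Depreciable base = $289,435 − $17,400 = $272,035.
Year 1: DB = ⌊$289,435 × 125%/8⌋ = $45,224; SL = ⌊$272,035/8⌋ = $34,004 → take DB $45,224. Book value $244,211.
Year 2: DB = ⌊$244,211 × 125%/8⌋ = $38,157; SL = ⌊$226,811/7⌋ = $32,401 → take DB $38,157. Book value $206,054.
Year 3: DB = ⌊$206,054 × 125%/8⌋ = $32,195; SL = ⌊$188,654/6⌋ = $31,442 → take DB $32,195. Book value $173,859.
Year 4: DB = ⌊$173,859 × 125%/8⌋ = $27,165; SL = ⌊$156,459/5⌋ = $31,291 → take SL $31,291. Book value $142,568.
Year 5: DB = ⌊$142,568 × 125%/8⌋ = $22,276; SL = ⌊$125,168/4⌋ = $31,292 → take SL $31,292. Book value $111,276.
Year 6: DB = ⌊$111,276 × 125%/8⌋ = $17,386; SL = ⌊$93,876/3⌋ = $31,292 → take SL $31,292. Book value $79,984.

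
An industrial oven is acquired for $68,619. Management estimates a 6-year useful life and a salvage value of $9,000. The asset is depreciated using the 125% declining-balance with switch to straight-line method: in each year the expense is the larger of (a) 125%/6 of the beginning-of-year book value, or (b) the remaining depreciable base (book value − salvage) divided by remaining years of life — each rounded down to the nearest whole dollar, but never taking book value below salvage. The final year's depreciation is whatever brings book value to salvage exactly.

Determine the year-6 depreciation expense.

Depreciable base = $68,619 − $9,000 = $59,619.
Year 1: DB = ⌊$68,619 × 125%/6⌋ = $14,295; SL = ⌊$59,619/6⌋ = $9,936 → take DB $14,295. Book value $54,324.
Year 2: DB = ⌊$54,324 × 125%/6⌋ = $11,317; SL = ⌊$45,324/5⌋ = $9,064 → take DB $11,317. Book value $43,007.
Year 3: DB = ⌊$43,007 × 125%/6⌋ = $8,959; SL = ⌊$34,007/4⌋ = $8,501 → take DB $8,959. Book value $34,048.
Year 4: DB = ⌊$34,048 × 125%/6⌋ = $7,093; SL = ⌊$25,048/3⌋ = $8,349 → take SL $8,349. Book value $25,699.
Year 5: DB = ⌊$25,699 × 125%/6⌋ = $5,353; SL = ⌊$16,699/2⌋ = $8,349 → take SL $8,349. Book value $17,350.
Year 6 (final): $17,350 − $9,000 = $8,350. Book value $9,000.

$8,350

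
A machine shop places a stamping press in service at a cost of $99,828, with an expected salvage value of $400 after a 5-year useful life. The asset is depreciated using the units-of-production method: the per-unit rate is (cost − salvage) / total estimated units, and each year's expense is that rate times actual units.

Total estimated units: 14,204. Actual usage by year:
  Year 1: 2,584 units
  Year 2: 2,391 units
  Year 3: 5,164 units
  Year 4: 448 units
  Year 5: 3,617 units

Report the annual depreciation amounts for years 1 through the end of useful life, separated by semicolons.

$18,088; $16,737; $36,148; $3,136; $25,319

Depreciable base = $99,828 − $400 = $99,428.
Rate = $99,428 / 14,204 units = $7 per unit.
Year 1: 2,584 × $7 = $18,088. Book value $81,740.
Year 2: 2,391 × $7 = $16,737. Book value $65,003.
Year 3: 5,164 × $7 = $36,148. Book value $28,855.
Year 4: 448 × $7 = $3,136. Book value $25,719.
Year 5: 3,617 × $7 = $25,319. Book value $400.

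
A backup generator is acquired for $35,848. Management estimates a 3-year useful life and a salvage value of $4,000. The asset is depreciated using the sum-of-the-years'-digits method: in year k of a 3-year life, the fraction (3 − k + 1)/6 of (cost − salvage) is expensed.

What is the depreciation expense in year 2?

$10,616

Depreciable base = $35,848 − $4,000 = $31,848.
Sum of the years' digits = 3+2+1 = 6.
Year 1: $31,848 × 3/6 = $15,924. Book value $19,924.
Year 2: $31,848 × 2/6 = $10,616. Book value $9,308.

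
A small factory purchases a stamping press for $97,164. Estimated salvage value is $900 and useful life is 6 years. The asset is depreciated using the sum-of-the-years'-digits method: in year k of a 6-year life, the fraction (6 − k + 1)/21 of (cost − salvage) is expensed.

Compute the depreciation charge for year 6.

Depreciable base = $97,164 − $900 = $96,264.
Sum of the years' digits = 6+5+4+3+2+1 = 21.
Year 1: $96,264 × 6/21 = $27,504. Book value $69,660.
Year 2: $96,264 × 5/21 = $22,920. Book value $46,740.
Year 3: $96,264 × 4/21 = $18,336. Book value $28,404.
Year 4: $96,264 × 3/21 = $13,752. Book value $14,652.
Year 5: $96,264 × 2/21 = $9,168. Book value $5,484.
Year 6: $96,264 × 1/21 = $4,584. Book value $900.

$4,584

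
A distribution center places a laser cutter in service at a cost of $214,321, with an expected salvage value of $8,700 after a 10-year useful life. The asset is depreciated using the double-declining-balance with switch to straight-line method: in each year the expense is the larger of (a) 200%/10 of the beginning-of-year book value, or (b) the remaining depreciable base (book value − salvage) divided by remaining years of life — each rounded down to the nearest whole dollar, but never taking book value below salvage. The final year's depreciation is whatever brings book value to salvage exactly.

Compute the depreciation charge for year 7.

Depreciable base = $214,321 − $8,700 = $205,621.
Year 1: DB = ⌊$214,321 × 200%/10⌋ = $42,864; SL = ⌊$205,621/10⌋ = $20,562 → take DB $42,864. Book value $171,457.
Year 2: DB = ⌊$171,457 × 200%/10⌋ = $34,291; SL = ⌊$162,757/9⌋ = $18,084 → take DB $34,291. Book value $137,166.
Year 3: DB = ⌊$137,166 × 200%/10⌋ = $27,433; SL = ⌊$128,466/8⌋ = $16,058 → take DB $27,433. Book value $109,733.
Year 4: DB = ⌊$109,733 × 200%/10⌋ = $21,946; SL = ⌊$101,033/7⌋ = $14,433 → take DB $21,946. Book value $87,787.
Year 5: DB = ⌊$87,787 × 200%/10⌋ = $17,557; SL = ⌊$79,087/6⌋ = $13,181 → take DB $17,557. Book value $70,230.
Year 6: DB = ⌊$70,230 × 200%/10⌋ = $14,046; SL = ⌊$61,530/5⌋ = $12,306 → take DB $14,046. Book value $56,184.
Year 7: DB = ⌊$56,184 × 200%/10⌋ = $11,236; SL = ⌊$47,484/4⌋ = $11,871 → take SL $11,871. Book value $44,313.

$11,871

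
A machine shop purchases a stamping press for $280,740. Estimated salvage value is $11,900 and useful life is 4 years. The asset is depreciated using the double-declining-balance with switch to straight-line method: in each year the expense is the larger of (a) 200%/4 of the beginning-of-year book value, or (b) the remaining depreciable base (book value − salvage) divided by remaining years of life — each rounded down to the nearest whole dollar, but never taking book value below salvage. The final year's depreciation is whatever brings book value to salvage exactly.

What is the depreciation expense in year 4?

$23,193

Depreciable base = $280,740 − $11,900 = $268,840.
Year 1: DB = ⌊$280,740 × 200%/4⌋ = $140,370; SL = ⌊$268,840/4⌋ = $67,210 → take DB $140,370. Book value $140,370.
Year 2: DB = ⌊$140,370 × 200%/4⌋ = $70,185; SL = ⌊$128,470/3⌋ = $42,823 → take DB $70,185. Book value $70,185.
Year 3: DB = ⌊$70,185 × 200%/4⌋ = $35,092; SL = ⌊$58,285/2⌋ = $29,142 → take DB $35,092. Book value $35,093.
Year 4 (final): $35,093 − $11,900 = $23,193. Book value $11,900.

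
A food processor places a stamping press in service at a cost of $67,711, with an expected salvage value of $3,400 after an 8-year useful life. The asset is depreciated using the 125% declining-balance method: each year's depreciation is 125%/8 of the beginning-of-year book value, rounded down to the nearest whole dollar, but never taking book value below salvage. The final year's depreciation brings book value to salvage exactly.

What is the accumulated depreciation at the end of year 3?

$27,037

Depreciable base = $67,711 − $3,400 = $64,311.
Year 1: ⌊$67,711 × 125%/8⌋ = $10,579. Book value $57,132.
Year 2: ⌊$57,132 × 125%/8⌋ = $8,926. Book value $48,206.
Year 3: ⌊$48,206 × 125%/8⌋ = $7,532. Book value $40,674.
Accumulated through year 3 = $67,711 − $40,674 = $27,037.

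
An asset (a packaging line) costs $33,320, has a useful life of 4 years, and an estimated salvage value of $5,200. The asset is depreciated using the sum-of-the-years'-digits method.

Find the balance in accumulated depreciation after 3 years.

Depreciable base = $33,320 − $5,200 = $28,120.
Sum of the years' digits = 4+3+2+1 = 10.
Year 1: $28,120 × 4/10 = $11,248. Book value $22,072.
Year 2: $28,120 × 3/10 = $8,436. Book value $13,636.
Year 3: $28,120 × 2/10 = $5,624. Book value $8,012.
Accumulated through year 3 = $33,320 − $8,012 = $25,308.

$25,308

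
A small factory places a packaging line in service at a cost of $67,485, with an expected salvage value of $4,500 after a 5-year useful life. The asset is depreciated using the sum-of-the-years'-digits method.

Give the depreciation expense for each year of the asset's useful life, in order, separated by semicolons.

$20,995; $16,796; $12,597; $8,398; $4,199

Depreciable base = $67,485 − $4,500 = $62,985.
Sum of the years' digits = 5+4+3+2+1 = 15.
Year 1: $62,985 × 5/15 = $20,995. Book value $46,490.
Year 2: $62,985 × 4/15 = $16,796. Book value $29,694.
Year 3: $62,985 × 3/15 = $12,597. Book value $17,097.
Year 4: $62,985 × 2/15 = $8,398. Book value $8,699.
Year 5: $62,985 × 1/15 = $4,199. Book value $4,500.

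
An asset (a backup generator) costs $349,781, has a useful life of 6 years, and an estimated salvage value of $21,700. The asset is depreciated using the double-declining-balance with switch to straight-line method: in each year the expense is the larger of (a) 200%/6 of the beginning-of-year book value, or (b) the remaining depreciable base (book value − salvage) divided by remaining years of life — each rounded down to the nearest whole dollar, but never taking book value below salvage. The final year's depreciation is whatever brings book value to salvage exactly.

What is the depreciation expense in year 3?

Depreciable base = $349,781 − $21,700 = $328,081.
Year 1: DB = ⌊$349,781 × 200%/6⌋ = $116,593; SL = ⌊$328,081/6⌋ = $54,680 → take DB $116,593. Book value $233,188.
Year 2: DB = ⌊$233,188 × 200%/6⌋ = $77,729; SL = ⌊$211,488/5⌋ = $42,297 → take DB $77,729. Book value $155,459.
Year 3: DB = ⌊$155,459 × 200%/6⌋ = $51,819; SL = ⌊$133,759/4⌋ = $33,439 → take DB $51,819. Book value $103,640.

$51,819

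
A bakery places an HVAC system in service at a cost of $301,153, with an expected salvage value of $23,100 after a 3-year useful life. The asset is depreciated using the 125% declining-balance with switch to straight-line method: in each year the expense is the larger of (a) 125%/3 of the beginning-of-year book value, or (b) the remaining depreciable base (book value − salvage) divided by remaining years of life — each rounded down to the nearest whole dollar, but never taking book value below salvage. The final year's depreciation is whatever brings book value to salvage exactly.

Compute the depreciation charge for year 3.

$76,287

Depreciable base = $301,153 − $23,100 = $278,053.
Year 1: DB = ⌊$301,153 × 125%/3⌋ = $125,480; SL = ⌊$278,053/3⌋ = $92,684 → take DB $125,480. Book value $175,673.
Year 2: DB = ⌊$175,673 × 125%/3⌋ = $73,197; SL = ⌊$152,573/2⌋ = $76,286 → take SL $76,286. Book value $99,387.
Year 3 (final): $99,387 − $23,100 = $76,287. Book value $23,100.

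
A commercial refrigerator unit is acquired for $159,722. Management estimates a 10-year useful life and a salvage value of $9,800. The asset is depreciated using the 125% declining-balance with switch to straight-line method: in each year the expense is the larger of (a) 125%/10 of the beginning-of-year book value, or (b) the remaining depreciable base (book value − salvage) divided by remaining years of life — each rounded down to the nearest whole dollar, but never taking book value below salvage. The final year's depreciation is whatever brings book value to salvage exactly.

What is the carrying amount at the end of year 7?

Depreciable base = $159,722 − $9,800 = $149,922.
Year 1: DB = ⌊$159,722 × 125%/10⌋ = $19,965; SL = ⌊$149,922/10⌋ = $14,992 → take DB $19,965. Book value $139,757.
Year 2: DB = ⌊$139,757 × 125%/10⌋ = $17,469; SL = ⌊$129,957/9⌋ = $14,439 → take DB $17,469. Book value $122,288.
Year 3: DB = ⌊$122,288 × 125%/10⌋ = $15,286; SL = ⌊$112,488/8⌋ = $14,061 → take DB $15,286. Book value $107,002.
Year 4: DB = ⌊$107,002 × 125%/10⌋ = $13,375; SL = ⌊$97,202/7⌋ = $13,886 → take SL $13,886. Book value $93,116.
Year 5: DB = ⌊$93,116 × 125%/10⌋ = $11,639; SL = ⌊$83,316/6⌋ = $13,886 → take SL $13,886. Book value $79,230.
Year 6: DB = ⌊$79,230 × 125%/10⌋ = $9,903; SL = ⌊$69,430/5⌋ = $13,886 → take SL $13,886. Book value $65,344.
Year 7: DB = ⌊$65,344 × 125%/10⌋ = $8,168; SL = ⌊$55,544/4⌋ = $13,886 → take SL $13,886. Book value $51,458.

$51,458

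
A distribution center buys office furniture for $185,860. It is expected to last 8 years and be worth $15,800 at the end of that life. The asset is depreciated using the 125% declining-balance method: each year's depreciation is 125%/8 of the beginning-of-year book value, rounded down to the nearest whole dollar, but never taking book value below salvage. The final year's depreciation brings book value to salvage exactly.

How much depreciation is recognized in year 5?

Depreciable base = $185,860 − $15,800 = $170,060.
Year 1: ⌊$185,860 × 125%/8⌋ = $29,040. Book value $156,820.
Year 2: ⌊$156,820 × 125%/8⌋ = $24,503. Book value $132,317.
Year 3: ⌊$132,317 × 125%/8⌋ = $20,674. Book value $111,643.
Year 4: ⌊$111,643 × 125%/8⌋ = $17,444. Book value $94,199.
Year 5: ⌊$94,199 × 125%/8⌋ = $14,718. Book value $79,481.

$14,718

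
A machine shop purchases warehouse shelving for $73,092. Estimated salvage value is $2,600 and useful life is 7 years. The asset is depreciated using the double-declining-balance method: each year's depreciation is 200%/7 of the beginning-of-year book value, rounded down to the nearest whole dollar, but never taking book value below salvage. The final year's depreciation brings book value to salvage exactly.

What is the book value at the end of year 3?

Depreciable base = $73,092 − $2,600 = $70,492.
Year 1: ⌊$73,092 × 200%/7⌋ = $20,883. Book value $52,209.
Year 2: ⌊$52,209 × 200%/7⌋ = $14,916. Book value $37,293.
Year 3: ⌊$37,293 × 200%/7⌋ = $10,655. Book value $26,638.

$26,638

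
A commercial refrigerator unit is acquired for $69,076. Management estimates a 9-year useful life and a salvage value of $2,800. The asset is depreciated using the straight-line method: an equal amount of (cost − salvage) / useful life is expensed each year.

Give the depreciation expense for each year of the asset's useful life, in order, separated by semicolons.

Depreciable base = $69,076 − $2,800 = $66,276.
Annual expense = $66,276 / 9 = $7,364.
End of year 1: book value $61,712.
End of year 2: book value $54,348.
End of year 3: book value $46,984.
End of year 4: book value $39,620.
End of year 5: book value $32,256.
End of year 6: book value $24,892.
End of year 7: book value $17,528.
End of year 8: book value $10,164.
End of year 9: book value $2,800.

$7,364; $7,364; $7,364; $7,364; $7,364; $7,364; $7,364; $7,364; $7,364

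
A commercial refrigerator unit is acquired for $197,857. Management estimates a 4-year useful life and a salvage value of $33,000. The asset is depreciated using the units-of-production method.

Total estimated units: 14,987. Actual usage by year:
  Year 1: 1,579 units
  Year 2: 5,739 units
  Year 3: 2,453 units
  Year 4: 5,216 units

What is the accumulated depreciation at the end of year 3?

$107,481

Depreciable base = $197,857 − $33,000 = $164,857.
Rate = $164,857 / 14,987 units = $11 per unit.
Year 1: 1,579 × $11 = $17,369. Book value $180,488.
Year 2: 5,739 × $11 = $63,129. Book value $117,359.
Year 3: 2,453 × $11 = $26,983. Book value $90,376.
Accumulated through year 3 = $197,857 − $90,376 = $107,481.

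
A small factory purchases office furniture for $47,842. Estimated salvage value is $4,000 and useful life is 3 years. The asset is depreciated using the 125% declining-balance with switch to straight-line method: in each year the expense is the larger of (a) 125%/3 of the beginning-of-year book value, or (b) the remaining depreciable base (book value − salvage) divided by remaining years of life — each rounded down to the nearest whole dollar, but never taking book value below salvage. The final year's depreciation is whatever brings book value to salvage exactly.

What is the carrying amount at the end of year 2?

$15,954

Depreciable base = $47,842 − $4,000 = $43,842.
Year 1: DB = ⌊$47,842 × 125%/3⌋ = $19,934; SL = ⌊$43,842/3⌋ = $14,614 → take DB $19,934. Book value $27,908.
Year 2: DB = ⌊$27,908 × 125%/3⌋ = $11,628; SL = ⌊$23,908/2⌋ = $11,954 → take SL $11,954. Book value $15,954.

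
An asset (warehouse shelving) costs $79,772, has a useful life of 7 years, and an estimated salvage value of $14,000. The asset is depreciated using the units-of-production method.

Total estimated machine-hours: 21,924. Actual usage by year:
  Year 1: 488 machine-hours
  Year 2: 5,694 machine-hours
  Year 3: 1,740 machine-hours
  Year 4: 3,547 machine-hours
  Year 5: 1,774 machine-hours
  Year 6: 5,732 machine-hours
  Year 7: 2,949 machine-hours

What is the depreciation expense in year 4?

$10,641

Depreciable base = $79,772 − $14,000 = $65,772.
Rate = $65,772 / 21,924 machine-hours = $3 per machine-hour.
Year 1: 488 × $3 = $1,464. Book value $78,308.
Year 2: 5,694 × $3 = $17,082. Book value $61,226.
Year 3: 1,740 × $3 = $5,220. Book value $56,006.
Year 4: 3,547 × $3 = $10,641. Book value $45,365.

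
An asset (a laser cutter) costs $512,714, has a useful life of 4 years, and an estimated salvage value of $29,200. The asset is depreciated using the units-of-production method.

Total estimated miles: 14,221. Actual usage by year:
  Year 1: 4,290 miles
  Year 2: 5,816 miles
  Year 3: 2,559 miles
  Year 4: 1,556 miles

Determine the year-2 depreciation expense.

$197,744

Depreciable base = $512,714 − $29,200 = $483,514.
Rate = $483,514 / 14,221 miles = $34 per mile.
Year 1: 4,290 × $34 = $145,860. Book value $366,854.
Year 2: 5,816 × $34 = $197,744. Book value $169,110.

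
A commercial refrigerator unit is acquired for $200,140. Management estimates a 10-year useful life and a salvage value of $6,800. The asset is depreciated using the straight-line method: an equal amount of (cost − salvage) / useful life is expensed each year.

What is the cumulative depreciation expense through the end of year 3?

Depreciable base = $200,140 − $6,800 = $193,340.
Annual expense = $193,340 / 10 = $19,334.
End of year 1: book value $180,806.
End of year 2: book value $161,472.
End of year 3: book value $142,138.
Accumulated through year 3 = $200,140 − $142,138 = $58,002.

$58,002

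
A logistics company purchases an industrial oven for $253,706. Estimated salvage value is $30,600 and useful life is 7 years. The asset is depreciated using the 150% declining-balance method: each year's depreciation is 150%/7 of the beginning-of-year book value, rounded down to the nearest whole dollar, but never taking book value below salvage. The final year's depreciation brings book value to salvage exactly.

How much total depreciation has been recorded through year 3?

Depreciable base = $253,706 − $30,600 = $223,106.
Year 1: ⌊$253,706 × 150%/7⌋ = $54,365. Book value $199,341.
Year 2: ⌊$199,341 × 150%/7⌋ = $42,715. Book value $156,626.
Year 3: ⌊$156,626 × 150%/7⌋ = $33,562. Book value $123,064.
Accumulated through year 3 = $253,706 − $123,064 = $130,642.

$130,642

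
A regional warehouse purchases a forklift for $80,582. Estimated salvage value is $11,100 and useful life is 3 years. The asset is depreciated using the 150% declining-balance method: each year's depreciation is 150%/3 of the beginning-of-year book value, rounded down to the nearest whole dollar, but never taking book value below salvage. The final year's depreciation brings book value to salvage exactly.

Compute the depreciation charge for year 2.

Depreciable base = $80,582 − $11,100 = $69,482.
Year 1: ⌊$80,582 × 150%/3⌋ = $40,291. Book value $40,291.
Year 2: ⌊$40,291 × 150%/3⌋ = $20,145. Book value $20,146.

$20,145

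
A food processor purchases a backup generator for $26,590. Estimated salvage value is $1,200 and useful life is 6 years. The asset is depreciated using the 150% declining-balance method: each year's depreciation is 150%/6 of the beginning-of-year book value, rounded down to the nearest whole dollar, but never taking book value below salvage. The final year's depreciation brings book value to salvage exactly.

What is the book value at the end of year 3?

$11,219

Depreciable base = $26,590 − $1,200 = $25,390.
Year 1: ⌊$26,590 × 150%/6⌋ = $6,647. Book value $19,943.
Year 2: ⌊$19,943 × 150%/6⌋ = $4,985. Book value $14,958.
Year 3: ⌊$14,958 × 150%/6⌋ = $3,739. Book value $11,219.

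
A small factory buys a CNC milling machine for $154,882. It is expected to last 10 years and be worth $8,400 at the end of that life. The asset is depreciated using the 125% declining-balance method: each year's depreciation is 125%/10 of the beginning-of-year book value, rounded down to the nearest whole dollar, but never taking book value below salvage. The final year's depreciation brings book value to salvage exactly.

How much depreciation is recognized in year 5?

Depreciable base = $154,882 − $8,400 = $146,482.
Year 1: ⌊$154,882 × 125%/10⌋ = $19,360. Book value $135,522.
Year 2: ⌊$135,522 × 125%/10⌋ = $16,940. Book value $118,582.
Year 3: ⌊$118,582 × 125%/10⌋ = $14,822. Book value $103,760.
Year 4: ⌊$103,760 × 125%/10⌋ = $12,970. Book value $90,790.
Year 5: ⌊$90,790 × 125%/10⌋ = $11,348. Book value $79,442.

$11,348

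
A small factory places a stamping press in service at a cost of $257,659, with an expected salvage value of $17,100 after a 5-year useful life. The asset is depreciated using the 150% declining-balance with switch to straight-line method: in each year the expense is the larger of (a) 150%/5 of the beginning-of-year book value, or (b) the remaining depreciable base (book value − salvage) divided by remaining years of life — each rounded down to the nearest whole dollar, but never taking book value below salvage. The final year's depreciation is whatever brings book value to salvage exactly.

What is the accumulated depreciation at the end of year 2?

$131,405

Depreciable base = $257,659 − $17,100 = $240,559.
Year 1: DB = ⌊$257,659 × 150%/5⌋ = $77,297; SL = ⌊$240,559/5⌋ = $48,111 → take DB $77,297. Book value $180,362.
Year 2: DB = ⌊$180,362 × 150%/5⌋ = $54,108; SL = ⌊$163,262/4⌋ = $40,815 → take DB $54,108. Book value $126,254.
Accumulated through year 2 = $257,659 − $126,254 = $131,405.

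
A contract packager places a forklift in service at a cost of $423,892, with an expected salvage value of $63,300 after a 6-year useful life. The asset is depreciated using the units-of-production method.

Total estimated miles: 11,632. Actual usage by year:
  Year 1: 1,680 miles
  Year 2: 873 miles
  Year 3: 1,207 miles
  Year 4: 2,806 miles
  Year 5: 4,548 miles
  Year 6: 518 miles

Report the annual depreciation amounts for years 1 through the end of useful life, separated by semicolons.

$52,080; $27,063; $37,417; $86,986; $140,988; $16,058

Depreciable base = $423,892 − $63,300 = $360,592.
Rate = $360,592 / 11,632 miles = $31 per mile.
Year 1: 1,680 × $31 = $52,080. Book value $371,812.
Year 2: 873 × $31 = $27,063. Book value $344,749.
Year 3: 1,207 × $31 = $37,417. Book value $307,332.
Year 4: 2,806 × $31 = $86,986. Book value $220,346.
Year 5: 4,548 × $31 = $140,988. Book value $79,358.
Year 6: 518 × $31 = $16,058. Book value $63,300.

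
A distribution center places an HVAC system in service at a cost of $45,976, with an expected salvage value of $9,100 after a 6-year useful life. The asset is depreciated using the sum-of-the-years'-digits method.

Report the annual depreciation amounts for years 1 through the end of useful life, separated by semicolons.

$10,536; $8,780; $7,024; $5,268; $3,512; $1,756

Depreciable base = $45,976 − $9,100 = $36,876.
Sum of the years' digits = 6+5+4+3+2+1 = 21.
Year 1: $36,876 × 6/21 = $10,536. Book value $35,440.
Year 2: $36,876 × 5/21 = $8,780. Book value $26,660.
Year 3: $36,876 × 4/21 = $7,024. Book value $19,636.
Year 4: $36,876 × 3/21 = $5,268. Book value $14,368.
Year 5: $36,876 × 2/21 = $3,512. Book value $10,856.
Year 6: $36,876 × 1/21 = $1,756. Book value $9,100.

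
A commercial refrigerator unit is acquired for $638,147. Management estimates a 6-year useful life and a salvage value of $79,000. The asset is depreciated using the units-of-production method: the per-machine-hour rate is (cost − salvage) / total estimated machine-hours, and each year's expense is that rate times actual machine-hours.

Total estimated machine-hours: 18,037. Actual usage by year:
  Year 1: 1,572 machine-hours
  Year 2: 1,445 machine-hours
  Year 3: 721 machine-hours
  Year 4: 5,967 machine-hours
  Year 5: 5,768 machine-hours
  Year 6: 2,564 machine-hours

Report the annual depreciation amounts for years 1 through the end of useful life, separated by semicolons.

$48,732; $44,795; $22,351; $184,977; $178,808; $79,484

Depreciable base = $638,147 − $79,000 = $559,147.
Rate = $559,147 / 18,037 machine-hours = $31 per machine-hour.
Year 1: 1,572 × $31 = $48,732. Book value $589,415.
Year 2: 1,445 × $31 = $44,795. Book value $544,620.
Year 3: 721 × $31 = $22,351. Book value $522,269.
Year 4: 5,967 × $31 = $184,977. Book value $337,292.
Year 5: 5,768 × $31 = $178,808. Book value $158,484.
Year 6: 2,564 × $31 = $79,484. Book value $79,000.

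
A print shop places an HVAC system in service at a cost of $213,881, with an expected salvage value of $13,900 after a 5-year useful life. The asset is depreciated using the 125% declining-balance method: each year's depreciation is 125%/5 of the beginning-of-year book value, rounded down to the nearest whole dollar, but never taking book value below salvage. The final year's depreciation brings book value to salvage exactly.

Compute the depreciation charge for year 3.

Depreciable base = $213,881 − $13,900 = $199,981.
Year 1: ⌊$213,881 × 125%/5⌋ = $53,470. Book value $160,411.
Year 2: ⌊$160,411 × 125%/5⌋ = $40,102. Book value $120,309.
Year 3: ⌊$120,309 × 125%/5⌋ = $30,077. Book value $90,232.

$30,077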